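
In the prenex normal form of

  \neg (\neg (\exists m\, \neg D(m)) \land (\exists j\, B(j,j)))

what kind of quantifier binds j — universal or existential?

Push ¬ through the quantifiers and connectives to reach negation normal form:
  (\exists m\, \neg D(m)) \lor (\forall j\, \neg B(j,j))
Extract every quantifier outward, since the variables are now distinct and don't occur free across branches:
  \exists m\, \forall j\, (\neg D(m) \lor \neg B(j,j))
The quantifier \exists j sits under an odd number of negations, so it flips to \forall j.

universal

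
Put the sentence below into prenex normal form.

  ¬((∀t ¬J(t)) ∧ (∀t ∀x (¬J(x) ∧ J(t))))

Move each ¬ inward, flipping quantifiers it crosses:
  (∃t J(t)) ∨ (∃t ∃x (J(x) ∨ ¬J(t)))
Rename bound variables to avoid capture: t↦v.
  (∃t J(t)) ∨ (∃v ∃x (J(x) ∨ ¬J(v)))
Finally move all quantifiers to the prefix:
  ∃t ∃v ∃x (J(t) ∨ J(x) ∨ ¬J(v))

∃t ∃v ∃x (J(t) ∨ J(x) ∨ ¬J(v))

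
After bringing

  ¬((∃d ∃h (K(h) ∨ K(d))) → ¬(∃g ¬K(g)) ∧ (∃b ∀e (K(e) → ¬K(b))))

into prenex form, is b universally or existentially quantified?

Rewrite implications/biconditionals: A → B as ¬A ∨ B.
  ¬(¬(∃d ∃h (K(h) ∨ K(d))) ∨ ¬(∃g ¬K(g)) ∧ (∃b ∀e (¬K(e) ∨ ¬K(b))))
Push ¬ through the quantifiers and connectives to reach negation normal form:
  (∃d ∃h (K(h) ∨ K(d))) ∧ ((∃g ¬K(g)) ∨ (∀b ∃e (K(e) ∧ K(b))))
Finally move all quantifiers to the prefix:
  ∃d ∃h ∃g ∀b ∃e ((K(h) ∨ K(d)) ∧ (¬K(g) ∨ K(e) ∧ K(b)))
The quantifier ∃b sits under an odd number of negations (counting the antecedent side of each →), so it flips to ∀b.

universal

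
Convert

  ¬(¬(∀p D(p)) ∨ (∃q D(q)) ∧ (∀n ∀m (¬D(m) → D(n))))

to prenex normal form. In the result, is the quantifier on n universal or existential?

Rewrite implications/biconditionals: A → B as ¬A ∨ B.
  ¬(¬(∀p D(p)) ∨ (∃q D(q)) ∧ (∀n ∀m (¬¬D(m) ∨ D(n))))
Push ¬ through the quantifiers and connectives to reach negation normal form:
  (∀p D(p)) ∧ ((∀q ¬D(q)) ∨ (∃n ∃m (¬D(m) ∧ ¬D(n))))
Extract every quantifier outward, since the variables are now distinct and don't occur free across branches:
  ∀p ∀q ∃n ∃m (D(p) ∧ (¬D(q) ∨ ¬D(m) ∧ ¬D(n)))
The quantifier ∀n sits under an odd number of negations (counting the antecedent side of each →), so it flips to ∃n.

existential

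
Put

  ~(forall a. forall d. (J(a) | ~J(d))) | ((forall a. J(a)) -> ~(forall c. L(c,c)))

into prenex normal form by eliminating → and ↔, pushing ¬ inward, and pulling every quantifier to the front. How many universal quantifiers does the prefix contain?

Rewrite implications/biconditionals: A → B as ¬A ∨ B.
  ~(forall a. forall d. (J(a) | ~J(d))) | ~(forall a. J(a)) | ~(forall c. L(c,c))
Push ¬ through the quantifiers and connectives to reach negation normal form:
  (exists a. exists d. (~J(a) & J(d))) | (exists a. ~J(a)) | (exists c. ~L(c,c))
Standardize variables apart so no two quantifiers bind the same name: a↦u1.
  (exists a. exists d. (~J(a) & J(d))) | (exists u1. ~J(u1)) | (exists c. ~L(c,c))
Pull the quantifiers to the front (each side's bound variable is not free in the other side):
  exists a. exists d. exists u1. exists c. (~J(a) & J(d) | ~J(u1) | ~L(c,c))
The prefix is exists a exists d exists u1 exists c: 0 universal, 4 existential.

0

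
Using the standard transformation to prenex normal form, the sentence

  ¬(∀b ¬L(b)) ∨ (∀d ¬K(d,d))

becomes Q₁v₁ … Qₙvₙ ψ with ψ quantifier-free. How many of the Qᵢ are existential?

Move each ¬ inward, flipping quantifiers it crosses:
  (∃b L(b)) ∨ (∀d ¬K(d,d))
Extract every quantifier outward, since the variables are now distinct and don't occur free across branches:
  ∃b ∀d (L(b) ∨ ¬K(d,d))
The prefix is ∃b ∀d: 1 universal, 1 existential.

1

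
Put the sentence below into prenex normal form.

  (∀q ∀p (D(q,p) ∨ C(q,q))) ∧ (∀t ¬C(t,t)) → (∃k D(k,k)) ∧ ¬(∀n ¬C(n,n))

∃q ∃p ∃t ∃k ∃n (¬D(q,p) ∧ ¬C(q,q) ∨ C(t,t) ∨ D(k,k) ∧ C(n,n))

Rewrite implications/biconditionals: A → B as ¬A ∨ B.
  ¬((∀q ∀p (D(q,p) ∨ C(q,q))) ∧ (∀t ¬C(t,t))) ∨ (∃k D(k,k)) ∧ ¬(∀n ¬C(n,n))
Push ¬ through the quantifiers and connectives to reach negation normal form:
  (∃q ∃p (¬D(q,p) ∧ ¬C(q,q))) ∨ (∃t C(t,t)) ∨ (∃k D(k,k)) ∧ (∃n C(n,n))
All bound variables are already distinct, so no renaming is needed.
Pull the quantifiers to the front (each side's bound variable is not free in the other side):
  ∃q ∃p ∃t ∃k ∃n (¬D(q,p) ∧ ¬C(q,q) ∨ C(t,t) ∨ D(k,k) ∧ C(n,n))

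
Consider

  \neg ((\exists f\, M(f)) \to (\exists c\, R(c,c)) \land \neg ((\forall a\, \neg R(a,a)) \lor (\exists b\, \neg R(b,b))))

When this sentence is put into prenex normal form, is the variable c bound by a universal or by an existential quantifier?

Rewrite implications/biconditionals: A → B as ¬A ∨ B.
  \neg (\neg (\exists f\, M(f)) \lor (\exists c\, R(c,c)) \land \neg ((\forall a\, \neg R(a,a)) \lor (\exists b\, \neg R(b,b))))
Move each ¬ inward, flipping quantifiers it crosses:
  (\exists f\, M(f)) \land ((\forall c\, \neg R(c,c)) \lor (\forall a\, \neg R(a,a)) \lor (\exists b\, \neg R(b,b)))
Extract every quantifier outward, since the variables are now distinct and don't occur free across branches:
  \exists f\, \forall c\, \forall a\, \exists b\, (M(f) \land (\neg R(c,c) \lor \neg R(a,a) \lor \neg R(b,b)))
The quantifier \exists c sits under an odd number of negations (counting the antecedent side of each →), so it flips to \forall c.

universal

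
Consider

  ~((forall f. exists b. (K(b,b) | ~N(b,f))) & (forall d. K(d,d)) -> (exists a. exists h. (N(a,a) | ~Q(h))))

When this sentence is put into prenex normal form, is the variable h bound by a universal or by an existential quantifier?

Rewrite implications/biconditionals: A → B as ¬A ∨ B.
  ~(~((forall f. exists b. (K(b,b) | ~N(b,f))) & (forall d. K(d,d))) | (exists a. exists h. (N(a,a) | ~Q(h))))
Move each ¬ inward, flipping quantifiers it crosses:
  (forall f. exists b. (K(b,b) | ~N(b,f))) & (forall d. K(d,d)) & (forall a. forall h. (~N(a,a) & Q(h)))
All bound variables are already distinct, so no renaming is needed.
Extract every quantifier outward, since the variables are now distinct and don't occur free across branches:
  forall f. exists b. forall d. forall a. forall h. ((K(b,b) | ~N(b,f)) & K(d,d) & ~N(a,a) & Q(h))
The quantifier exists h sits under an odd number of negations (counting the antecedent side of each →), so it flips to forall h.

universal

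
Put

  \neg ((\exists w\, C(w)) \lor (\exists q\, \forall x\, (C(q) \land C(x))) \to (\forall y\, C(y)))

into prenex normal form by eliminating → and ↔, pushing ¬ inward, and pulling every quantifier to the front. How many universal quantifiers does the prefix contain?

Eliminate → and ↔ using ¬ and ∨.
  \neg (\neg ((\exists w\, C(w)) \lor (\exists q\, \forall x\, (C(q) \land C(x)))) \lor (\forall y\, C(y)))
Push ¬ through the quantifiers and connectives to reach negation normal form:
  ((\exists w\, C(w)) \lor (\exists q\, \forall x\, (C(q) \land C(x)))) \land (\exists y\, \neg C(y))
Finally move all quantifiers to the prefix:
  \exists w\, \exists q\, \forall x\, \exists y\, ((C(w) \lor C(q) \land C(x)) \land \neg C(y))
The prefix is \exists w \exists q \forall x \exists y: 1 universal, 3 existential.

1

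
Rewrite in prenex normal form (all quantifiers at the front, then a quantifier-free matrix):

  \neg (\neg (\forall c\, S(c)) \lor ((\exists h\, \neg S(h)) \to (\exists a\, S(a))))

Rewrite implications/biconditionals: A → B as ¬A ∨ B.
  \neg (\neg (\forall c\, S(c)) \lor \neg (\exists h\, \neg S(h)) \lor (\exists a\, S(a)))
Push ¬ through the quantifiers and connectives to reach negation normal form:
  (\forall c\, S(c)) \land (\exists h\, \neg S(h)) \land (\forall a\, \neg S(a))
All bound variables are already distinct, so no renaming is needed.
Extract every quantifier outward, since the variables are now distinct and don't occur free across branches:
  \forall c\, \exists h\, \forall a\, (S(c) \land \neg S(h) \land \neg S(a))

\forall c\, \exists h\, \forall a\, (S(c) \land \neg S(h) \land \neg S(a))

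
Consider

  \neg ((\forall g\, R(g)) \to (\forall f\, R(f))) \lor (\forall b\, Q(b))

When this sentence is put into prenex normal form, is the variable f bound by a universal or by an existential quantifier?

First replace A → B with ¬A ∨ B.
  \neg (\neg (\forall g\, R(g)) \lor (\forall f\, R(f))) \lor (\forall b\, Q(b))
Push ¬ through the quantifiers and connectives to reach negation normal form:
  (\forall g\, R(g)) \land (\exists f\, \neg R(f)) \lor (\forall b\, Q(b))
Extract every quantifier outward, since the variables are now distinct and don't occur free across branches:
  \forall g\, \exists f\, \forall b\, (R(g) \land \neg R(f) \lor Q(b))
The quantifier \forall f sits under an odd number of negations (counting the antecedent side of each →), so it flips to \exists f.

existential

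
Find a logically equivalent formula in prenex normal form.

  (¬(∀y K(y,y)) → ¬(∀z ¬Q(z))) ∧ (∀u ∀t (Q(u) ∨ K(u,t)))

∀y ∃z ∀u ∀t ((K(y,y) ∨ Q(z)) ∧ (Q(u) ∨ K(u,t)))

Eliminate → and ↔ using ¬ and ∨.
  (¬¬(∀y K(y,y)) ∨ ¬(∀z ¬Q(z))) ∧ (∀u ∀t (Q(u) ∨ K(u,t)))
Drive negations inward (¬∀x A ≡ ∃x ¬A, ¬∃x A ≡ ∀x ¬A, De Morgan for ∧/∨):
  ((∀y K(y,y)) ∨ (∃z Q(z))) ∧ (∀u ∀t (Q(u) ∨ K(u,t)))
Extract every quantifier outward, since the variables are now distinct and don't occur free across branches:
  ∀y ∃z ∀u ∀t ((K(y,y) ∨ Q(z)) ∧ (Q(u) ∨ K(u,t)))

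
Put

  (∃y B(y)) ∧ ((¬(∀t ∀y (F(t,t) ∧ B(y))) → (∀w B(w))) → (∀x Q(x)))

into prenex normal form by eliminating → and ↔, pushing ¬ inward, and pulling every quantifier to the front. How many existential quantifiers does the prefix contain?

First replace A → B with ¬A ∨ B.
  (∃y B(y)) ∧ (¬(¬¬(∀t ∀y (F(t,t) ∧ B(y))) ∨ (∀w B(w))) ∨ (∀x Q(x)))
Move each ¬ inward, flipping quantifiers it crosses:
  (∃y B(y)) ∧ ((∃t ∃y (¬F(t,t) ∨ ¬B(y))) ∧ (∃w ¬B(w)) ∨ (∀x Q(x)))
Standardize variables apart so no two quantifiers bind the same name: y↦y1.
  (∃y B(y)) ∧ ((∃t ∃y1 (¬F(t,t) ∨ ¬B(y1))) ∧ (∃w ¬B(w)) ∨ (∀x Q(x)))
Extract every quantifier outward, since the variables are now distinct and don't occur free across branches:
  ∃y ∃t ∃y1 ∃w ∀x (B(y) ∧ ((¬F(t,t) ∨ ¬B(y1)) ∧ ¬B(w) ∨ Q(x)))
The prefix is ∃y ∃t ∃y1 ∃w ∀x: 1 universal, 4 existential.

4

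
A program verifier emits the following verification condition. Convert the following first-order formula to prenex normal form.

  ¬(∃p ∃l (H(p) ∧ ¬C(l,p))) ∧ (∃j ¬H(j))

∀p ∀l ∃j ((¬H(p) ∨ C(l,p)) ∧ ¬H(j))

Push ¬ through the quantifiers and connectives to reach negation normal form:
  (∀p ∀l (¬H(p) ∨ C(l,p))) ∧ (∃j ¬H(j))
All bound variables are already distinct, so no renaming is needed.
Extract every quantifier outward, since the variables are now distinct and don't occur free across branches:
  ∀p ∀l ∃j ((¬H(p) ∨ C(l,p)) ∧ ¬H(j))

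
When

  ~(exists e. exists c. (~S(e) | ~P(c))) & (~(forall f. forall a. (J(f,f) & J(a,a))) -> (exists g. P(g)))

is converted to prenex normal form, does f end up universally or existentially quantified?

universal

Rewrite implications/biconditionals: A → B as ¬A ∨ B.
  ~(exists e. exists c. (~S(e) | ~P(c))) & (~~(forall f. forall a. (J(f,f) & J(a,a))) | (exists g. P(g)))
Drive negations inward (¬∀x A ≡ ∃x ¬A, ¬∃x A ≡ ∀x ¬A, De Morgan for ∧/∨):
  (forall e. forall c. (S(e) & P(c))) & ((forall f. forall a. (J(f,f) & J(a,a))) | (exists g. P(g)))
All bound variables are already distinct, so no renaming is needed.
Extract every quantifier outward, since the variables are now distinct and don't occur free across branches:
  forall e. forall c. forall f. forall a. exists g. (S(e) & P(c) & (J(f,f) & J(a,a) | P(g)))
The quantifier forall f sits under an even number of negations (counting the antecedent side of each →), so it remains universal.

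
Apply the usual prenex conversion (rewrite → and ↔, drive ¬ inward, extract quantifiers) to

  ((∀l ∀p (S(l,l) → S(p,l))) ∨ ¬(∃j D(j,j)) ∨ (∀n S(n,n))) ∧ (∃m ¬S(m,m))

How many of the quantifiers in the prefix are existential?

Rewrite implications/biconditionals: A → B as ¬A ∨ B.
  ((∀l ∀p (¬S(l,l) ∨ S(p,l))) ∨ ¬(∃j D(j,j)) ∨ (∀n S(n,n))) ∧ (∃m ¬S(m,m))
Push ¬ through the quantifiers and connectives to reach negation normal form:
  ((∀l ∀p (¬S(l,l) ∨ S(p,l))) ∨ (∀j ¬D(j,j)) ∨ (∀n S(n,n))) ∧ (∃m ¬S(m,m))
All bound variables are already distinct, so no renaming is needed.
Extract every quantifier outward, since the variables are now distinct and don't occur free across branches:
  ∀l ∀p ∀j ∀n ∃m ((¬S(l,l) ∨ S(p,l) ∨ ¬D(j,j) ∨ S(n,n)) ∧ ¬S(m,m))
The prefix is ∀l ∀p ∀j ∀n ∃m: 4 universal, 1 existential.

1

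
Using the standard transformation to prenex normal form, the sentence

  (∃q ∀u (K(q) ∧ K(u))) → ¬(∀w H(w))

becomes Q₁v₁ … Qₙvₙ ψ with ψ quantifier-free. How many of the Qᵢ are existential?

2

First replace A → B with ¬A ∨ B.
  ¬(∃q ∀u (K(q) ∧ K(u))) ∨ ¬(∀w H(w))
Move each ¬ inward, flipping quantifiers it crosses:
  (∀q ∃u (¬K(q) ∨ ¬K(u))) ∨ (∃w ¬H(w))
All bound variables are already distinct, so no renaming is needed.
Finally move all quantifiers to the prefix:
  ∀q ∃u ∃w (¬K(q) ∨ ¬K(u) ∨ ¬H(w))
The prefix is ∀q ∃u ∃w: 1 universal, 2 existential.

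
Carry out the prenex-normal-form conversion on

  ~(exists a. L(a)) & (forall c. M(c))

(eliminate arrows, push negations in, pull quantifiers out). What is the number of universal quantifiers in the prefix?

Drive negations inward (¬∀x A ≡ ∃x ¬A, ¬∃x A ≡ ∀x ¬A, De Morgan for ∧/∨):
  (forall a. ~L(a)) & (forall c. M(c))
All bound variables are already distinct, so no renaming is needed.
Pull the quantifiers to the front (each side's bound variable is not free in the other side):
  forall a. forall c. (~L(a) & M(c))
The prefix is forall a forall c: 2 universal, 0 existential.

2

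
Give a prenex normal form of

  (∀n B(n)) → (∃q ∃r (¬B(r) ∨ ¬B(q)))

∃n ∃q ∃r (¬B(n) ∨ ¬B(r) ∨ ¬B(q))

Rewrite implications/biconditionals: A → B as ¬A ∨ B.
  ¬(∀n B(n)) ∨ (∃q ∃r (¬B(r) ∨ ¬B(q)))
Drive negations inward (¬∀x A ≡ ∃x ¬A, ¬∃x A ≡ ∀x ¬A, De Morgan for ∧/∨):
  (∃n ¬B(n)) ∨ (∃q ∃r (¬B(r) ∨ ¬B(q)))
Finally move all quantifiers to the prefix:
  ∃n ∃q ∃r (¬B(n) ∨ ¬B(r) ∨ ¬B(q))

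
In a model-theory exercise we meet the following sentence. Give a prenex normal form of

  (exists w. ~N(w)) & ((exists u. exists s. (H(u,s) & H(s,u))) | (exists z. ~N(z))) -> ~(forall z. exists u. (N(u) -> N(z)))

Rewrite implications/biconditionals: A → B as ¬A ∨ B.
  ~((exists w. ~N(w)) & ((exists u. exists s. (H(u,s) & H(s,u))) | (exists z. ~N(z)))) | ~(forall z. exists u. (~N(u) | N(z)))
Drive negations inward (¬∀x A ≡ ∃x ¬A, ¬∃x A ≡ ∀x ¬A, De Morgan for ∧/∨):
  (forall w. N(w)) | (forall u. forall s. (~H(u,s) | ~H(s,u))) & (forall z. N(z)) | (exists z. forall u. (N(u) & ~N(z)))
Give each quantifier a distinct variable: z↦r, u↦w1.
  (forall w. N(w)) | (forall u. forall s. (~H(u,s) | ~H(s,u))) & (forall z. N(z)) | (exists r. forall w1. (N(w1) & ~N(r)))
Finally move all quantifiers to the prefix:
  forall w. forall u. forall s. forall z. exists r. forall w1. (N(w) | (~H(u,s) | ~H(s,u)) & N(z) | N(w1) & ~N(r))

forall w. forall u. forall s. forall z. exists r. forall w1. (N(w) | (~H(u,s) | ~H(s,u)) & N(z) | N(w1) & ~N(r))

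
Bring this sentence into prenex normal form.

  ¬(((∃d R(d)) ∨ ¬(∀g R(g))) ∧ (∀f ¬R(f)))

Drive negations inward (¬∀x A ≡ ∃x ¬A, ¬∃x A ≡ ∀x ¬A, De Morgan for ∧/∨):
  (∀d ¬R(d)) ∧ (∀g R(g)) ∨ (∃f R(f))
Pull the quantifiers to the front (each side's bound variable is not free in the other side):
  ∀d ∀g ∃f (¬R(d) ∧ R(g) ∨ R(f))

∀d ∀g ∃f (¬R(d) ∧ R(g) ∨ R(f))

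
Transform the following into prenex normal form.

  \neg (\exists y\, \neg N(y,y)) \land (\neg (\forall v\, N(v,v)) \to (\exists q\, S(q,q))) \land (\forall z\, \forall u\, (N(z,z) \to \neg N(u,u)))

Eliminate → and ↔ using ¬ and ∨.
  \neg (\exists y\, \neg N(y,y)) \land (\neg \neg (\forall v\, N(v,v)) \lor (\exists q\, S(q,q))) \land (\forall z\, \forall u\, (\neg N(z,z) \lor \neg N(u,u)))
Move each ¬ inward, flipping quantifiers it crosses:
  (\forall y\, N(y,y)) \land ((\forall v\, N(v,v)) \lor (\exists q\, S(q,q))) \land (\forall z\, \forall u\, (\neg N(z,z) \lor \neg N(u,u)))
All bound variables are already distinct, so no renaming is needed.
Finally move all quantifiers to the prefix:
  \forall y\, \forall v\, \exists q\, \forall z\, \forall u\, (N(y,y) \land (N(v,v) \lor S(q,q)) \land (\neg N(z,z) \lor \neg N(u,u)))

\forall y\, \forall v\, \exists q\, \forall z\, \forall u\, (N(y,y) \land (N(v,v) \lor S(q,q)) \land (\neg N(z,z) \lor \neg N(u,u)))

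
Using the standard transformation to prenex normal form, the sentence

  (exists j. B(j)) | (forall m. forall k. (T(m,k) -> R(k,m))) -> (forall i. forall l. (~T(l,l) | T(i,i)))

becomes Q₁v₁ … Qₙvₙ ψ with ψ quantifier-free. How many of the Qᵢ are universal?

3

Eliminate → and ↔ using ¬ and ∨.
  ~((exists j. B(j)) | (forall m. forall k. (~T(m,k) | R(k,m)))) | (forall i. forall l. (~T(l,l) | T(i,i)))
Move each ¬ inward, flipping quantifiers it crosses:
  (forall j. ~B(j)) & (exists m. exists k. (T(m,k) & ~R(k,m))) | (forall i. forall l. (~T(l,l) | T(i,i)))
All bound variables are already distinct, so no renaming is needed.
Extract every quantifier outward, since the variables are now distinct and don't occur free across branches:
  forall j. exists m. exists k. forall i. forall l. (~B(j) & T(m,k) & ~R(k,m) | ~T(l,l) | T(i,i))
The prefix is forall j exists m exists k forall i forall l: 3 universal, 2 existential.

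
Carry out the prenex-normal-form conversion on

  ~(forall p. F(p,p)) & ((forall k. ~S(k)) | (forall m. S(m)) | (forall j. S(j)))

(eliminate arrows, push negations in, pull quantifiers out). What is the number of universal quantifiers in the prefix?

3

Move each ¬ inward, flipping quantifiers it crosses:
  (exists p. ~F(p,p)) & ((forall k. ~S(k)) | (forall m. S(m)) | (forall j. S(j)))
All bound variables are already distinct, so no renaming is needed.
Finally move all quantifiers to the prefix:
  exists p. forall k. forall m. forall j. (~F(p,p) & (~S(k) | S(m) | S(j)))
The prefix is exists p forall k forall m forall j: 3 universal, 1 existential.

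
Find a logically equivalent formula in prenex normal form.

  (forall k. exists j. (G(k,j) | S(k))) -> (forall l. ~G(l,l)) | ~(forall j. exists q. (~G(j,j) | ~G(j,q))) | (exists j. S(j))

exists k. forall j. forall l. exists r. forall q. exists u1. (~G(k,j) & ~S(k) | ~G(l,l) | G(r,r) & G(r,q) | S(u1))

Rewrite implications/biconditionals: A → B as ¬A ∨ B.
  ~(forall k. exists j. (G(k,j) | S(k))) | (forall l. ~G(l,l)) | ~(forall j. exists q. (~G(j,j) | ~G(j,q))) | (exists j. S(j))
Push ¬ through the quantifiers and connectives to reach negation normal form:
  (exists k. forall j. (~G(k,j) & ~S(k))) | (forall l. ~G(l,l)) | (exists j. forall q. (G(j,j) & G(j,q))) | (exists j. S(j))
Give each quantifier a distinct variable: j↦r, j↦u1.
  (exists k. forall j. (~G(k,j) & ~S(k))) | (forall l. ~G(l,l)) | (exists r. forall q. (G(r,r) & G(r,q))) | (exists u1. S(u1))
Extract every quantifier outward, since the variables are now distinct and don't occur free across branches:
  exists k. forall j. forall l. exists r. forall q. exists u1. (~G(k,j) & ~S(k) | ~G(l,l) | G(r,r) & G(r,q) | S(u1))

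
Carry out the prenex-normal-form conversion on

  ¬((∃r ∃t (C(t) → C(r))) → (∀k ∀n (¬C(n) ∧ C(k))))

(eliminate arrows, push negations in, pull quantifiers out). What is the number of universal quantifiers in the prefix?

0

Eliminate → and ↔ using ¬ and ∨.
  ¬(¬(∃r ∃t (¬C(t) ∨ C(r))) ∨ (∀k ∀n (¬C(n) ∧ C(k))))
Drive negations inward (¬∀x A ≡ ∃x ¬A, ¬∃x A ≡ ∀x ¬A, De Morgan for ∧/∨):
  (∃r ∃t (¬C(t) ∨ C(r))) ∧ (∃k ∃n (C(n) ∨ ¬C(k)))
All bound variables are already distinct, so no renaming is needed.
Extract every quantifier outward, since the variables are now distinct and don't occur free across branches:
  ∃r ∃t ∃k ∃n ((¬C(t) ∨ C(r)) ∧ (C(n) ∨ ¬C(k)))
The prefix is ∃r ∃t ∃k ∃n: 0 universal, 4 existential.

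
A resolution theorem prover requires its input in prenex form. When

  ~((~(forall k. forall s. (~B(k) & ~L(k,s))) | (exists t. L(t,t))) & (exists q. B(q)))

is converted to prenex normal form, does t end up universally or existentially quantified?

universal

Move each ¬ inward, flipping quantifiers it crosses:
  (forall k. forall s. (~B(k) & ~L(k,s))) & (forall t. ~L(t,t)) | (forall q. ~B(q))
All bound variables are already distinct, so no renaming is needed.
Pull the quantifiers to the front (each side's bound variable is not free in the other side):
  forall k. forall s. forall t. forall q. (~B(k) & ~L(k,s) & ~L(t,t) | ~B(q))
The quantifier exists t sits under an odd number of negations, so it flips to forall t.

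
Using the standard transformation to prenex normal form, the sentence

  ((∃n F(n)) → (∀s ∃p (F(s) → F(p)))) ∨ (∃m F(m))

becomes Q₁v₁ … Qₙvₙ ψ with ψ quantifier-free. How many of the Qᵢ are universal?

First replace A → B with ¬A ∨ B.
  ¬(∃n F(n)) ∨ (∀s ∃p (¬F(s) ∨ F(p))) ∨ (∃m F(m))
Drive negations inward (¬∀x A ≡ ∃x ¬A, ¬∃x A ≡ ∀x ¬A, De Morgan for ∧/∨):
  (∀n ¬F(n)) ∨ (∀s ∃p (¬F(s) ∨ F(p))) ∨ (∃m F(m))
Pull the quantifiers to the front (each side's bound variable is not free in the other side):
  ∀n ∀s ∃p ∃m (¬F(n) ∨ ¬F(s) ∨ F(p) ∨ F(m))
The prefix is ∀n ∀s ∃p ∃m: 2 universal, 2 existential.

2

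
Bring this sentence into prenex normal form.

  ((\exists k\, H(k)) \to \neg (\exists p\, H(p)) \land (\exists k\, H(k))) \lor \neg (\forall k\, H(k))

Eliminate → and ↔ using ¬ and ∨.
  \neg (\exists k\, H(k)) \lor \neg (\exists p\, H(p)) \land (\exists k\, H(k)) \lor \neg (\forall k\, H(k))
Push ¬ through the quantifiers and connectives to reach negation normal form:
  (\forall k\, \neg H(k)) \lor (\forall p\, \neg H(p)) \land (\exists k\, H(k)) \lor (\exists k\, \neg H(k))
Give each quantifier a distinct variable: k↦w, k↦w1.
  (\forall k\, \neg H(k)) \lor (\forall p\, \neg H(p)) \land (\exists w\, H(w)) \lor (\exists w1\, \neg H(w1))
Extract every quantifier outward, since the variables are now distinct and don't occur free across branches:
  \forall k\, \forall p\, \exists w\, \exists w1\, (\neg H(k) \lor \neg H(p) \land H(w) \lor \neg H(w1))

\forall k\, \forall p\, \exists w\, \exists w1\, (\neg H(k) \lor \neg H(p) \land H(w) \lor \neg H(w1))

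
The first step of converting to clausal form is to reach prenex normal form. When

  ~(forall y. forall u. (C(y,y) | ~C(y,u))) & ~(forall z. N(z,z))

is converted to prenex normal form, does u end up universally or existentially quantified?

Push ¬ through the quantifiers and connectives to reach negation normal form:
  (exists y. exists u. (~C(y,y) & C(y,u))) & (exists z. ~N(z,z))
All bound variables are already distinct, so no renaming is needed.
Finally move all quantifiers to the prefix:
  exists y. exists u. exists z. (~C(y,y) & C(y,u) & ~N(z,z))
The quantifier forall u sits under an odd number of negations, so it flips to exists u.

existential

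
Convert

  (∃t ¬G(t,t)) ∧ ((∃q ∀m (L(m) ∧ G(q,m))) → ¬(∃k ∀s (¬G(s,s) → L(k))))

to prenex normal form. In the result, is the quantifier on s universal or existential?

existential

First replace A → B with ¬A ∨ B.
  (∃t ¬G(t,t)) ∧ (¬(∃q ∀m (L(m) ∧ G(q,m))) ∨ ¬(∃k ∀s (¬¬G(s,s) ∨ L(k))))
Drive negations inward (¬∀x A ≡ ∃x ¬A, ¬∃x A ≡ ∀x ¬A, De Morgan for ∧/∨):
  (∃t ¬G(t,t)) ∧ ((∀q ∃m (¬L(m) ∨ ¬G(q,m))) ∨ (∀k ∃s (¬G(s,s) ∧ ¬L(k))))
All bound variables are already distinct, so no renaming is needed.
Extract every quantifier outward, since the variables are now distinct and don't occur free across branches:
  ∃t ∀q ∃m ∀k ∃s (¬G(t,t) ∧ (¬L(m) ∨ ¬G(q,m) ∨ ¬G(s,s) ∧ ¬L(k)))
The quantifier ∀s sits under an odd number of negations (counting the antecedent side of each →), so it flips to ∃s.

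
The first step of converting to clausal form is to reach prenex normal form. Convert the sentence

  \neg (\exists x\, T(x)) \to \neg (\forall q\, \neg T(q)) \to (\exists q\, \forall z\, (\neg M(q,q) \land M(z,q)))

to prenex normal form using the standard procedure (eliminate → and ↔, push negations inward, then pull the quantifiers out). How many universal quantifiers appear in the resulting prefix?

First replace A → B with ¬A ∨ B.
  \neg \neg (\exists x\, T(x)) \lor \neg \neg (\forall q\, \neg T(q)) \lor (\exists q\, \forall z\, (\neg M(q,q) \land M(z,q)))
Move each ¬ inward, flipping quantifiers it crosses:
  (\exists x\, T(x)) \lor (\forall q\, \neg T(q)) \lor (\exists q\, \forall z\, (\neg M(q,q) \land M(z,q)))
Rename bound variables to avoid capture: q↦s.
  (\exists x\, T(x)) \lor (\forall q\, \neg T(q)) \lor (\exists s\, \forall z\, (\neg M(s,s) \land M(z,s)))
Finally move all quantifiers to the prefix:
  \exists x\, \forall q\, \exists s\, \forall z\, (T(x) \lor \neg T(q) \lor \neg M(s,s) \land M(z,s))
The prefix is \exists x \forall q \exists s \forall z: 2 universal, 2 existential.

2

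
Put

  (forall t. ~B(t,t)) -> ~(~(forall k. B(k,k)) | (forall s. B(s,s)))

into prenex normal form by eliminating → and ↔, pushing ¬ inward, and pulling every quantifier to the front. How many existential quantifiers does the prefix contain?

Eliminate → and ↔ using ¬ and ∨.
  ~(forall t. ~B(t,t)) | ~(~(forall k. B(k,k)) | (forall s. B(s,s)))
Move each ¬ inward, flipping quantifiers it crosses:
  (exists t. B(t,t)) | (forall k. B(k,k)) & (exists s. ~B(s,s))
Extract every quantifier outward, since the variables are now distinct and don't occur free across branches:
  exists t. forall k. exists s. (B(t,t) | B(k,k) & ~B(s,s))
The prefix is exists t forall k exists s: 1 universal, 2 existential.

2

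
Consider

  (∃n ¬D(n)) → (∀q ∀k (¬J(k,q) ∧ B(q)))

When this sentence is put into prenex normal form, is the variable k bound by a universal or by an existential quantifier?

Rewrite implications/biconditionals: A → B as ¬A ∨ B.
  ¬(∃n ¬D(n)) ∨ (∀q ∀k (¬J(k,q) ∧ B(q)))
Move each ¬ inward, flipping quantifiers it crosses:
  (∀n D(n)) ∨ (∀q ∀k (¬J(k,q) ∧ B(q)))
Pull the quantifiers to the front (each side's bound variable is not free in the other side):
  ∀n ∀q ∀k (D(n) ∨ ¬J(k,q) ∧ B(q))
The quantifier ∀k sits under an even number of negations (counting the antecedent side of each →), so it remains universal.

universal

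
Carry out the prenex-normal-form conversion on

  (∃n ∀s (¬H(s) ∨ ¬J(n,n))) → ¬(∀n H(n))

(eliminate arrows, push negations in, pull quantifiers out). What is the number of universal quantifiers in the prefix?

Eliminate → and ↔ using ¬ and ∨.
  ¬(∃n ∀s (¬H(s) ∨ ¬J(n,n))) ∨ ¬(∀n H(n))
Drive negations inward (¬∀x A ≡ ∃x ¬A, ¬∃x A ≡ ∀x ¬A, De Morgan for ∧/∨):
  (∀n ∃s (H(s) ∧ J(n,n))) ∨ (∃n ¬H(n))
Give each quantifier a distinct variable: n↦t.
  (∀n ∃s (H(s) ∧ J(n,n))) ∨ (∃t ¬H(t))
Pull the quantifiers to the front (each side's bound variable is not free in the other side):
  ∀n ∃s ∃t (H(s) ∧ J(n,n) ∨ ¬H(t))
The prefix is ∀n ∃s ∃t: 1 universal, 2 existential.

1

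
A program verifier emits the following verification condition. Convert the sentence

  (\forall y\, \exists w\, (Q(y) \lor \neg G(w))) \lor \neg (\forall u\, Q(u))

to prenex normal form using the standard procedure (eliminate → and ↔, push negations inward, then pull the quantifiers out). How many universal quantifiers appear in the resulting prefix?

1

Drive negations inward (¬∀x A ≡ ∃x ¬A, ¬∃x A ≡ ∀x ¬A, De Morgan for ∧/∨):
  (\forall y\, \exists w\, (Q(y) \lor \neg G(w))) \lor (\exists u\, \neg Q(u))
All bound variables are already distinct, so no renaming is needed.
Finally move all quantifiers to the prefix:
  \forall y\, \exists w\, \exists u\, (Q(y) \lor \neg G(w) \lor \neg Q(u))
The prefix is \forall y \exists w \exists u: 1 universal, 2 existential.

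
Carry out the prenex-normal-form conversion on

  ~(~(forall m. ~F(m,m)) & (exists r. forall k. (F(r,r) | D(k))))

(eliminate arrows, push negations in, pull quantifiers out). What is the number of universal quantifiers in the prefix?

2

Push ¬ through the quantifiers and connectives to reach negation normal form:
  (forall m. ~F(m,m)) | (forall r. exists k. (~F(r,r) & ~D(k)))
All bound variables are already distinct, so no renaming is needed.
Finally move all quantifiers to the prefix:
  forall m. forall r. exists k. (~F(m,m) | ~F(r,r) & ~D(k))
The prefix is forall m forall r exists k: 2 universal, 1 existential.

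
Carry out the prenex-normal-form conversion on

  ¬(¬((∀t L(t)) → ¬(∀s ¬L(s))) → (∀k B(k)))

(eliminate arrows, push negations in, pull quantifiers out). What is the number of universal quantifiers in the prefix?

First replace A → B with ¬A ∨ B.
  ¬(¬¬(¬(∀t L(t)) ∨ ¬(∀s ¬L(s))) ∨ (∀k B(k)))
Move each ¬ inward, flipping quantifiers it crosses:
  (∀t L(t)) ∧ (∀s ¬L(s)) ∧ (∃k ¬B(k))
All bound variables are already distinct, so no renaming is needed.
Pull the quantifiers to the front (each side's bound variable is not free in the other side):
  ∀t ∀s ∃k (L(t) ∧ ¬L(s) ∧ ¬B(k))
The prefix is ∀t ∀s ∃k: 2 universal, 1 existential.

2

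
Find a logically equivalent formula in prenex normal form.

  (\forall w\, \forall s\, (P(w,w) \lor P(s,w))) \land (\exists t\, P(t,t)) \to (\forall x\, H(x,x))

\exists w\, \exists s\, \forall t\, \forall x\, (\neg P(w,w) \land \neg P(s,w) \lor \neg P(t,t) \lor H(x,x))

First replace A → B with ¬A ∨ B.
  \neg ((\forall w\, \forall s\, (P(w,w) \lor P(s,w))) \land (\exists t\, P(t,t))) \lor (\forall x\, H(x,x))
Move each ¬ inward, flipping quantifiers it crosses:
  (\exists w\, \exists s\, (\neg P(w,w) \land \neg P(s,w))) \lor (\forall t\, \neg P(t,t)) \lor (\forall x\, H(x,x))
All bound variables are already distinct, so no renaming is needed.
Pull the quantifiers to the front (each side's bound variable is not free in the other side):
  \exists w\, \exists s\, \forall t\, \forall x\, (\neg P(w,w) \land \neg P(s,w) \lor \neg P(t,t) \lor H(x,x))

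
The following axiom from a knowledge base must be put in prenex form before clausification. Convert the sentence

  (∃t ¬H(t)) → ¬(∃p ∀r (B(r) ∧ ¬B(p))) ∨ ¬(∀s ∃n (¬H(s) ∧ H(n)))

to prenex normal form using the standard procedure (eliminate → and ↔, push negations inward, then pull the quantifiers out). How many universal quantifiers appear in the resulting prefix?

3

Rewrite implications/biconditionals: A → B as ¬A ∨ B.
  ¬(∃t ¬H(t)) ∨ ¬(∃p ∀r (B(r) ∧ ¬B(p))) ∨ ¬(∀s ∃n (¬H(s) ∧ H(n)))
Drive negations inward (¬∀x A ≡ ∃x ¬A, ¬∃x A ≡ ∀x ¬A, De Morgan for ∧/∨):
  (∀t H(t)) ∨ (∀p ∃r (¬B(r) ∨ B(p))) ∨ (∃s ∀n (H(s) ∨ ¬H(n)))
Extract every quantifier outward, since the variables are now distinct and don't occur free across branches:
  ∀t ∀p ∃r ∃s ∀n (H(t) ∨ ¬B(r) ∨ B(p) ∨ H(s) ∨ ¬H(n))
The prefix is ∀t ∀p ∃r ∃s ∀n: 3 universal, 2 existential.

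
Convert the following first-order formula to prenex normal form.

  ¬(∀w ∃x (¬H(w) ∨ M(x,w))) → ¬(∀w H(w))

Eliminate → and ↔ using ¬ and ∨.
  ¬¬(∀w ∃x (¬H(w) ∨ M(x,w))) ∨ ¬(∀w H(w))
Drive negations inward (¬∀x A ≡ ∃x ¬A, ¬∃x A ≡ ∀x ¬A, De Morgan for ∧/∨):
  (∀w ∃x (¬H(w) ∨ M(x,w))) ∨ (∃w ¬H(w))
Give each quantifier a distinct variable: w↦z1.
  (∀w ∃x (¬H(w) ∨ M(x,w))) ∨ (∃z1 ¬H(z1))
Extract every quantifier outward, since the variables are now distinct and don't occur free across branches:
  ∀w ∃x ∃z1 (¬H(w) ∨ M(x,w) ∨ ¬H(z1))

∀w ∃x ∃z1 (¬H(w) ∨ M(x,w) ∨ ¬H(z1))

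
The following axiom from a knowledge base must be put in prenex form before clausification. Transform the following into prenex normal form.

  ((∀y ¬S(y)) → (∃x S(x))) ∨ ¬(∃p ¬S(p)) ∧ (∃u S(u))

Eliminate → and ↔ using ¬ and ∨.
  ¬(∀y ¬S(y)) ∨ (∃x S(x)) ∨ ¬(∃p ¬S(p)) ∧ (∃u S(u))
Push ¬ through the quantifiers and connectives to reach negation normal form:
  (∃y S(y)) ∨ (∃x S(x)) ∨ (∀p S(p)) ∧ (∃u S(u))
Finally move all quantifiers to the prefix:
  ∃y ∃x ∀p ∃u (S(y) ∨ S(x) ∨ S(p) ∧ S(u))

∃y ∃x ∀p ∃u (S(y) ∨ S(x) ∨ S(p) ∧ S(u))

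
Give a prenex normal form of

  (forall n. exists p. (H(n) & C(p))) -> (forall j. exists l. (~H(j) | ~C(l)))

exists n. forall p. forall j. exists l. (~H(n) | ~C(p) | ~H(j) | ~C(l))

Eliminate → and ↔ using ¬ and ∨.
  ~(forall n. exists p. (H(n) & C(p))) | (forall j. exists l. (~H(j) | ~C(l)))
Move each ¬ inward, flipping quantifiers it crosses:
  (exists n. forall p. (~H(n) | ~C(p))) | (forall j. exists l. (~H(j) | ~C(l)))
All bound variables are already distinct, so no renaming is needed.
Extract every quantifier outward, since the variables are now distinct and don't occur free across branches:
  exists n. forall p. forall j. exists l. (~H(n) | ~C(p) | ~H(j) | ~C(l))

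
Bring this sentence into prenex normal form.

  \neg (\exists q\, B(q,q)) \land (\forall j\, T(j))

Drive negations inward (¬∀x A ≡ ∃x ¬A, ¬∃x A ≡ ∀x ¬A, De Morgan for ∧/∨):
  (\forall q\, \neg B(q,q)) \land (\forall j\, T(j))
Finally move all quantifiers to the prefix:
  \forall q\, \forall j\, (\neg B(q,q) \land T(j))

\forall q\, \forall j\, (\neg B(q,q) \land T(j))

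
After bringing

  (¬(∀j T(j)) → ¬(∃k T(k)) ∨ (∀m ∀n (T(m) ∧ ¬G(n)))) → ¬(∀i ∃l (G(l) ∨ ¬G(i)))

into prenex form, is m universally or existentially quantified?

Rewrite implications/biconditionals: A → B as ¬A ∨ B.
  ¬(¬¬(∀j T(j)) ∨ ¬(∃k T(k)) ∨ (∀m ∀n (T(m) ∧ ¬G(n)))) ∨ ¬(∀i ∃l (G(l) ∨ ¬G(i)))
Push ¬ through the quantifiers and connectives to reach negation normal form:
  (∃j ¬T(j)) ∧ (∃k T(k)) ∧ (∃m ∃n (¬T(m) ∨ G(n))) ∨ (∃i ∀l (¬G(l) ∧ G(i)))
Extract every quantifier outward, since the variables are now distinct and don't occur free across branches:
  ∃j ∃k ∃m ∃n ∃i ∀l (¬T(j) ∧ T(k) ∧ (¬T(m) ∨ G(n)) ∨ ¬G(l) ∧ G(i))
The quantifier ∀m sits under an odd number of negations (counting the antecedent side of each →), so it flips to ∃m.

existential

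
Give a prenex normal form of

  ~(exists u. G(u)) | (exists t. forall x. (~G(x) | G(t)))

Move each ¬ inward, flipping quantifiers it crosses:
  (forall u. ~G(u)) | (exists t. forall x. (~G(x) | G(t)))
Finally move all quantifiers to the prefix:
  forall u. exists t. forall x. (~G(u) | ~G(x) | G(t))

forall u. exists t. forall x. (~G(u) | ~G(x) | G(t))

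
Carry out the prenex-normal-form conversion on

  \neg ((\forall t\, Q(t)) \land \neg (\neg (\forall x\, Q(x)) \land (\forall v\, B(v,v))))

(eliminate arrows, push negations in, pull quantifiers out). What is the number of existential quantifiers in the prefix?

2

Move each ¬ inward, flipping quantifiers it crosses:
  (\exists t\, \neg Q(t)) \lor (\exists x\, \neg Q(x)) \land (\forall v\, B(v,v))
Finally move all quantifiers to the prefix:
  \exists t\, \exists x\, \forall v\, (\neg Q(t) \lor \neg Q(x) \land B(v,v))
The prefix is \exists t \exists x \forall v: 1 universal, 2 existential.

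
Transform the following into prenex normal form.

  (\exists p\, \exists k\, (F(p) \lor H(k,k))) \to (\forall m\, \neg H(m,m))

First replace A → B with ¬A ∨ B.
  \neg (\exists p\, \exists k\, (F(p) \lor H(k,k))) \lor (\forall m\, \neg H(m,m))
Drive negations inward (¬∀x A ≡ ∃x ¬A, ¬∃x A ≡ ∀x ¬A, De Morgan for ∧/∨):
  (\forall p\, \forall k\, (\neg F(p) \land \neg H(k,k))) \lor (\forall m\, \neg H(m,m))
Finally move all quantifiers to the prefix:
  \forall p\, \forall k\, \forall m\, (\neg F(p) \land \neg H(k,k) \lor \neg H(m,m))

\forall p\, \forall k\, \forall m\, (\neg F(p) \land \neg H(k,k) \lor \neg H(m,m))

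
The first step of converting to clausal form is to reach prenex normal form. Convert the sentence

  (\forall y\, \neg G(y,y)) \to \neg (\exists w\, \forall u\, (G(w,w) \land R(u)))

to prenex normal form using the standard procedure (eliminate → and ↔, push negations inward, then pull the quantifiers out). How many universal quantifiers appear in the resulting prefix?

1

First replace A → B with ¬A ∨ B.
  \neg (\forall y\, \neg G(y,y)) \lor \neg (\exists w\, \forall u\, (G(w,w) \land R(u)))
Push ¬ through the quantifiers and connectives to reach negation normal form:
  (\exists y\, G(y,y)) \lor (\forall w\, \exists u\, (\neg G(w,w) \lor \neg R(u)))
All bound variables are already distinct, so no renaming is needed.
Pull the quantifiers to the front (each side's bound variable is not free in the other side):
  \exists y\, \forall w\, \exists u\, (G(y,y) \lor \neg G(w,w) \lor \neg R(u))
The prefix is \exists y \forall w \exists u: 1 universal, 2 existential.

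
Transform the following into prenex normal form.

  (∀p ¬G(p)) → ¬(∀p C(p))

∃p ∃q (G(p) ∨ ¬C(q))

Rewrite implications/biconditionals: A → B as ¬A ∨ B.
  ¬(∀p ¬G(p)) ∨ ¬(∀p C(p))
Drive negations inward (¬∀x A ≡ ∃x ¬A, ¬∃x A ≡ ∀x ¬A, De Morgan for ∧/∨):
  (∃p G(p)) ∨ (∃p ¬C(p))
Give each quantifier a distinct variable: p↦q.
  (∃p G(p)) ∨ (∃q ¬C(q))
Finally move all quantifiers to the prefix:
  ∃p ∃q (G(p) ∨ ¬C(q))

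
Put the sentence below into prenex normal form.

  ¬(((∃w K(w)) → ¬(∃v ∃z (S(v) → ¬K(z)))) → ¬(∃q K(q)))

Eliminate → and ↔ using ¬ and ∨.
  ¬(¬(¬(∃w K(w)) ∨ ¬(∃v ∃z (¬S(v) ∨ ¬K(z)))) ∨ ¬(∃q K(q)))
Push ¬ through the quantifiers and connectives to reach negation normal form:
  ((∀w ¬K(w)) ∨ (∀v ∀z (S(v) ∧ K(z)))) ∧ (∃q K(q))
Extract every quantifier outward, since the variables are now distinct and don't occur free across branches:
  ∀w ∀v ∀z ∃q ((¬K(w) ∨ S(v) ∧ K(z)) ∧ K(q))

∀w ∀v ∀z ∃q ((¬K(w) ∨ S(v) ∧ K(z)) ∧ K(q))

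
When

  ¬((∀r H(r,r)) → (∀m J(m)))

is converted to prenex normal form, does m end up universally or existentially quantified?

existential

Rewrite implications/biconditionals: A → B as ¬A ∨ B.
  ¬(¬(∀r H(r,r)) ∨ (∀m J(m)))
Push ¬ through the quantifiers and connectives to reach negation normal form:
  (∀r H(r,r)) ∧ (∃m ¬J(m))
All bound variables are already distinct, so no renaming is needed.
Finally move all quantifiers to the prefix:
  ∀r ∃m (H(r,r) ∧ ¬J(m))
The quantifier ∀m sits under an odd number of negations (counting the antecedent side of each →), so it flips to ∃m.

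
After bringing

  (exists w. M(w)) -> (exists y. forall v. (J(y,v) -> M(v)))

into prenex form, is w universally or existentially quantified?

First replace A → B with ¬A ∨ B.
  ~(exists w. M(w)) | (exists y. forall v. (~J(y,v) | M(v)))
Drive negations inward (¬∀x A ≡ ∃x ¬A, ¬∃x A ≡ ∀x ¬A, De Morgan for ∧/∨):
  (forall w. ~M(w)) | (exists y. forall v. (~J(y,v) | M(v)))
All bound variables are already distinct, so no renaming is needed.
Extract every quantifier outward, since the variables are now distinct and don't occur free across branches:
  forall w. exists y. forall v. (~M(w) | ~J(y,v) | M(v))
The quantifier exists w sits under an odd number of negations (counting the antecedent side of each →), so it flips to forall w.

universal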